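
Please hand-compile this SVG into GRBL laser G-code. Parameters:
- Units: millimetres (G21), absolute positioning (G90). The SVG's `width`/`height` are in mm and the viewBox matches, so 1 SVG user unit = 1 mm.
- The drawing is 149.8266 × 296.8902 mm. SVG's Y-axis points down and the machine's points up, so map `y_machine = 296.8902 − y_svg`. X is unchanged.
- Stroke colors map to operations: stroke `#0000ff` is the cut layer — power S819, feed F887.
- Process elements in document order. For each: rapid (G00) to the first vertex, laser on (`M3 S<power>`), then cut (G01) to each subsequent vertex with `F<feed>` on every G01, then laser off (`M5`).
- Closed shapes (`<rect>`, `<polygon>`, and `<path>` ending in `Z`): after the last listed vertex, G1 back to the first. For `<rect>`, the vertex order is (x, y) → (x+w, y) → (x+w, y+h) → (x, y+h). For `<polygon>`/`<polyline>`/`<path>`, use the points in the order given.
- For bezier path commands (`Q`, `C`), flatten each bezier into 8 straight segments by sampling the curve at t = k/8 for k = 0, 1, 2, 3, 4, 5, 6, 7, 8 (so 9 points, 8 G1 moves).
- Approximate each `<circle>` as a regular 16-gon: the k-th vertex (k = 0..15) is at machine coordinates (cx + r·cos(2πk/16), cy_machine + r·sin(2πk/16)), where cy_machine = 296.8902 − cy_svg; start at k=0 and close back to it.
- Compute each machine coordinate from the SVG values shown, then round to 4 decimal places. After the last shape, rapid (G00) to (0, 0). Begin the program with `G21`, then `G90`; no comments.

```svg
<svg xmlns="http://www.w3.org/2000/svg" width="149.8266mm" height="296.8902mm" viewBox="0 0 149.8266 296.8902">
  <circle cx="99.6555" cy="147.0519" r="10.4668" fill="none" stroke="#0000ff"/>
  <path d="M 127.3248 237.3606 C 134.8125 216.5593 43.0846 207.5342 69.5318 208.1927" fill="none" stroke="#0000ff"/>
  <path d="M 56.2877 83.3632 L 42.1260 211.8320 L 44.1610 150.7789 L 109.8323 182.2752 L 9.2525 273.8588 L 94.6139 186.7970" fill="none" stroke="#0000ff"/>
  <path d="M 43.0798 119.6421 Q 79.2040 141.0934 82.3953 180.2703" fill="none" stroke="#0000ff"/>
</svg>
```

Since the viewBox matches the mm dimensions, user units are millimetres directly. The only transform is the Y-flip y_m = 296.8902 − y_svg.

Shape 1 is a circle drawn with `<circle>`. Its stroke #0000ff means cut at S819, F887. After flipping Y the toolpath is (110.1223,149.8383) → (109.3256,153.8438) → (107.0566,157.2394) → (103.6610,159.5084) → (99.6555,160.3051) → (95.6500,159.5084) → (92.2544,157.2394) → (89.9854,153.8438) → (89.1887,149.8383) → (89.9854,145.8328) → (92.2544,142.4372) → (95.6500,140.1682) → (99.6555,139.3715) → (103.6610,140.1682) → (107.0566,142.4372) → (109.3256,145.8328) → (110.1223,149.8383), returning to the start.

Shape 2 is a cubic bezier drawn with `<path>`. Its stroke #0000ff means cut at S819, F887. After flipping Y the toolpath is (127.3248,59.5296) → (125.9065,66.7822) → (117.7344,72.9552) → (105.3558,78.0733) → (91.3185,82.1610) → (78.1699,85.2427) → (68.4575,87.3430) → (64.7290,88.4864) → (69.5318,88.6975).

Shape 3 is a open polyline drawn with `<path>`. Its stroke #0000ff means cut at S819, F887. After flipping Y the toolpath is (56.2877,213.5270) → (42.1260,85.0582) → (44.1610,146.1113) → (109.8323,114.6150) → (9.2525,23.0314) → (94.6139,110.0932).

Shape 4 is a quadratic bezier drawn with `<path>`. Its stroke #0000ff means cut at S819, F887. After flipping Y the toolpath is (43.0798,177.2481) → (51.5963,171.6083) → (59.0836,165.4146) → (65.5418,158.6670) → (70.9708,151.3654) → (75.3706,143.5099) → (78.7413,135.1005) → (81.0829,126.1372) → (82.3953,116.6199).

G21
G90
G00 X110.1223 Y149.8383
M3 S819
G01 X109.3256 Y153.8438 F887
G01 X107.0566 Y157.2394 F887
G01 X103.6610 Y159.5084 F887
G01 X99.6555 Y160.3051 F887
G01 X95.6500 Y159.5084 F887
G01 X92.2544 Y157.2394 F887
G01 X89.9854 Y153.8438 F887
G01 X89.1887 Y149.8383 F887
G01 X89.9854 Y145.8328 F887
G01 X92.2544 Y142.4372 F887
G01 X95.6500 Y140.1682 F887
G01 X99.6555 Y139.3715 F887
G01 X103.6610 Y140.1682 F887
G01 X107.0566 Y142.4372 F887
G01 X109.3256 Y145.8328 F887
G01 X110.1223 Y149.8383 F887
M5
G00 X127.3248 Y59.5296
M3 S819
G01 X125.9065 Y66.7822 F887
G01 X117.7344 Y72.9552 F887
G01 X105.3558 Y78.0733 F887
G01 X91.3185 Y82.1610 F887
G01 X78.1699 Y85.2427 F887
G01 X68.4575 Y87.3430 F887
G01 X64.7290 Y88.4864 F887
G01 X69.5318 Y88.6975 F887
M5
G00 X56.2877 Y213.5270
M3 S819
G01 X42.1260 Y85.0582 F887
G01 X44.1610 Y146.1113 F887
G01 X109.8323 Y114.6150 F887
G01 X9.2525 Y23.0314 F887
G01 X94.6139 Y110.0932 F887
M5
G00 X43.0798 Y177.2481
M3 S819
G01 X51.5963 Y171.6083 F887
G01 X59.0836 Y165.4146 F887
G01 X65.5418 Y158.6670 F887
G01 X70.9708 Y151.3654 F887
G01 X75.3706 Y143.5099 F887
G01 X78.7413 Y135.1005 F887
G01 X81.0829 Y126.1372 F887
G01 X82.3953 Y116.6199 F887
M5
G00 X0.0000 Y0.0000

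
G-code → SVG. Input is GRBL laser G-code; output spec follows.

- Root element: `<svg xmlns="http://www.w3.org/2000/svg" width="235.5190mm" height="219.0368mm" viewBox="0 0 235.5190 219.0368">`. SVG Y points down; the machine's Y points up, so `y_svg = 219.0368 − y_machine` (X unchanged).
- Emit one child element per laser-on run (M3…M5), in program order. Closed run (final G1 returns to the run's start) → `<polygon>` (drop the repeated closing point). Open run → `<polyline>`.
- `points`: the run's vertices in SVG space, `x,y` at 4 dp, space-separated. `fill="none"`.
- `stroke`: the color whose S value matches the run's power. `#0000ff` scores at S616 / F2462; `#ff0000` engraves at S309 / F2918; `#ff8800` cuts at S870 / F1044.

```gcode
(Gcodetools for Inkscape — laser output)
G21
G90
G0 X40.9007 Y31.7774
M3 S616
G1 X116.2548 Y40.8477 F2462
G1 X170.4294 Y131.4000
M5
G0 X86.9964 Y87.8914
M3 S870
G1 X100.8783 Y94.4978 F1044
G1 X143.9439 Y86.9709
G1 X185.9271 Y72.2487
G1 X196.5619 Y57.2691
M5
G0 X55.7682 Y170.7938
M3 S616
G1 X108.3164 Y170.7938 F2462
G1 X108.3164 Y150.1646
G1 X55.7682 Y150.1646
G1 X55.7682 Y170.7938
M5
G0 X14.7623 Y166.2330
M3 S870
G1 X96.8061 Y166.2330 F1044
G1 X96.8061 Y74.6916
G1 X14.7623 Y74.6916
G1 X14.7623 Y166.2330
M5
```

<svg xmlns="http://www.w3.org/2000/svg" width="235.5190mm" height="219.0368mm" viewBox="0 0 235.5190 219.0368">
  <polyline points="40.9007,187.2594 116.2548,178.1891 170.4294,87.6368" fill="none" stroke="#0000ff"/>
  <polyline points="86.9964,131.1454 100.8783,124.5390 143.9439,132.0659 185.9271,146.7881 196.5619,161.7677" fill="none" stroke="#ff8800"/>
  <polygon points="55.7682,48.2430 108.3164,48.2430 108.3164,68.8722 55.7682,68.8722" fill="none" stroke="#0000ff"/>
  <polygon points="14.7623,52.8038 96.8061,52.8038 96.8061,144.3452 14.7623,144.3452" fill="none" stroke="#ff8800"/>
</svg>

Machine Y-up, SVG Y-down with viewBox height 219.0368, so y_svg = 219.0368 − y_machine; X carries over.

Run 1: S616 ⇒ score layer `#0000ff`. The run is open, so emit a `<polyline>` with points (Y-flipped): 40.9007,187.2594 116.2548,178.1891 170.4294,87.6368.

Run 2: S870 ⇒ cut layer `#ff8800`. The run is open, so emit a `<polyline>` with points (Y-flipped): 86.9964,131.1454 100.8783,124.5390 143.9439,132.0659 185.9271,146.7881 196.5619,161.7677.

Run 3: S616 ⇒ score layer `#0000ff`. The run returns to its start, so emit a `<polygon>` with points (Y-flipped): 55.7682,48.2430 108.3164,48.2430 108.3164,68.8722 55.7682,68.8722.

Run 4: S870 ⇒ cut layer `#ff8800`. The run returns to its start, so emit a `<polygon>` with points (Y-flipped): 14.7623,52.8038 96.8061,52.8038 96.8061,144.3452 14.7623,144.3452.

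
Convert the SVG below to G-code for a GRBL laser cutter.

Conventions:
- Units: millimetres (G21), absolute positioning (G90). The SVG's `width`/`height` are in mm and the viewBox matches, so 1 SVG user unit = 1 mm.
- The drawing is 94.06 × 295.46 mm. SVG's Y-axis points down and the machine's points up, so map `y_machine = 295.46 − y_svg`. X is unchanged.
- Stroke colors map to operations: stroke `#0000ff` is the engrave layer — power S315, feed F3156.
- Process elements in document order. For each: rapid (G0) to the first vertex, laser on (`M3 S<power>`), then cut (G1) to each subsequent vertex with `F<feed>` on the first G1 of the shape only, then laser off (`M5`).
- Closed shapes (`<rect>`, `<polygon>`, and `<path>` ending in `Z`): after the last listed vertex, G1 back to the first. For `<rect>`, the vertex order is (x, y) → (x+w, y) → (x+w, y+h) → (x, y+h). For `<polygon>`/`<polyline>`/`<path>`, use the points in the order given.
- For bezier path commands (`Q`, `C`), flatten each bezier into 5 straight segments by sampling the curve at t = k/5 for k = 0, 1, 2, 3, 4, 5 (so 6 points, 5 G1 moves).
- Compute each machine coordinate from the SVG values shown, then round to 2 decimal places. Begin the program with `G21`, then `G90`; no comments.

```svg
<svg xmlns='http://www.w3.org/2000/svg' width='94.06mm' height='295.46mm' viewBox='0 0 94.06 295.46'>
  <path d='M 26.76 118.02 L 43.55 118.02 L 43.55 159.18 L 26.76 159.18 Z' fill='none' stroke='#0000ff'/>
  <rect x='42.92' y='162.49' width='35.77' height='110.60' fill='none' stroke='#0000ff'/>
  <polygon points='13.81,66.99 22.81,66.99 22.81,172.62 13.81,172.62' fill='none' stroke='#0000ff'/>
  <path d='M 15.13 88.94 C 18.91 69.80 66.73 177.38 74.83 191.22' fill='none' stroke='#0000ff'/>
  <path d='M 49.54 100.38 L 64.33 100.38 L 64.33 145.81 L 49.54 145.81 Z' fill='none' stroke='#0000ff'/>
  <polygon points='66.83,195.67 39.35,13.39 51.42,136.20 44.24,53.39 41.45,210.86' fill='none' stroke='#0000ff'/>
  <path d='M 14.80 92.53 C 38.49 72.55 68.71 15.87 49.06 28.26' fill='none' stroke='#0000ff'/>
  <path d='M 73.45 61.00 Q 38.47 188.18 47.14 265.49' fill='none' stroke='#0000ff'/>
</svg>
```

G21
G90
G0 X26.76 Y177.44
M3 S315
G1 X43.55 Y177.44 F3156
G1 X43.55 Y136.28
G1 X26.76 Y136.28
G1 X26.76 Y177.44
M5
G0 X42.92 Y132.97
M3 S315
G1 X78.69 Y132.97 F3156
G1 X78.69 Y22.37
G1 X42.92 Y22.37
G1 X42.92 Y132.97
M5
G0 X13.81 Y228.47
M3 S315
G1 X22.81 Y228.47 F3156
G1 X22.81 Y122.84
G1 X13.81 Y122.84
G1 X13.81 Y228.47
M5
G0 X15.13 Y206.52
M3 S315
G1 X22.01 Y204.56 F3156
G1 X35.44 Y182.77
G1 X51.41 Y151.73
G1 X65.87 Y122.03
G1 X74.83 Y104.24
M5
G0 X49.54 Y195.08
M3 S315
G1 X64.33 Y195.08 F3156
G1 X64.33 Y149.65
G1 X49.54 Y149.65
G1 X49.54 Y195.08
M5
G0 X66.83 Y99.79
M3 S315
G1 X39.35 Y282.07 F3156
G1 X51.42 Y159.26
G1 X44.24 Y242.07
G1 X41.45 Y84.60
G1 X66.83 Y99.79
M5
G0 X14.80 Y202.93
M3 S315
G1 X29.35 Y218.48 F3156
G1 X42.75 Y237.75
G1 X52.31 Y255.68
G1 X55.32 Y267.19
G1 X49.06 Y267.20
M5
G0 X73.45 Y234.46
M3 S315
G1 X61.20 Y185.58 F3156
G1 X52.45 Y140.70
G1 X47.19 Y99.80
G1 X45.42 Y62.89
G1 X47.14 Y29.97
M5

Since the viewBox matches the mm dimensions, user units are millimetres directly. The only transform is the Y-flip y_m = 295.46 − y_svg.

Shape 1 is a rectangle drawn with `<path>`. Its stroke #0000ff means engrave at S315, F3156. After flipping Y the toolpath is (26.76,177.44) → (43.55,177.44) → (43.55,136.28) → (26.76,136.28) → (26.76,177.44), returning to the start.

Shape 2 is a rectangle drawn with `<rect>`. Its stroke #0000ff means engrave at S315, F3156. After flipping Y the toolpath is (42.92,132.97) → (78.69,132.97) → (78.69,22.37) → (42.92,22.37) → (42.92,132.97), returning to the start.

Shape 3 is a rectangle drawn with `<polygon>`. Its stroke #0000ff means engrave at S315, F3156. After flipping Y the toolpath is (13.81,228.47) → (22.81,228.47) → (22.81,122.84) → (13.81,122.84) → (13.81,228.47), returning to the start.

Shape 4 is a cubic bezier drawn with `<path>`. Its stroke #0000ff means engrave at S315, F3156. After flipping Y the toolpath is (15.13,206.52) → (22.01,204.56) → (35.44,182.77) → (51.41,151.73) → (65.87,122.03) → (74.83,104.24).

Shape 5 is a rectangle drawn with `<path>`. Its stroke #0000ff means engrave at S315, F3156. After flipping Y the toolpath is (49.54,195.08) → (64.33,195.08) → (64.33,149.65) → (49.54,149.65) → (49.54,195.08), returning to the start.

Shape 6 is a closed polygon drawn with `<polygon>`. Its stroke #0000ff means engrave at S315, F3156. After flipping Y the toolpath is (66.83,99.79) → (39.35,282.07) → (51.42,159.26) → (44.24,242.07) → (41.45,84.60) → (66.83,99.79), returning to the start.

Shape 7 is a cubic bezier drawn with `<path>`. Its stroke #0000ff means engrave at S315, F3156. After flipping Y the toolpath is (14.80,202.93) → (29.35,218.48) → (42.75,237.75) → (52.31,255.68) → (55.32,267.19) → (49.06,267.20).

Shape 8 is a quadratic bezier drawn with `<path>`. Its stroke #0000ff means engrave at S315, F3156. After flipping Y the toolpath is (73.45,234.46) → (61.20,185.58) → (52.45,140.70) → (47.19,99.80) → (45.42,62.89) → (47.14,29.97).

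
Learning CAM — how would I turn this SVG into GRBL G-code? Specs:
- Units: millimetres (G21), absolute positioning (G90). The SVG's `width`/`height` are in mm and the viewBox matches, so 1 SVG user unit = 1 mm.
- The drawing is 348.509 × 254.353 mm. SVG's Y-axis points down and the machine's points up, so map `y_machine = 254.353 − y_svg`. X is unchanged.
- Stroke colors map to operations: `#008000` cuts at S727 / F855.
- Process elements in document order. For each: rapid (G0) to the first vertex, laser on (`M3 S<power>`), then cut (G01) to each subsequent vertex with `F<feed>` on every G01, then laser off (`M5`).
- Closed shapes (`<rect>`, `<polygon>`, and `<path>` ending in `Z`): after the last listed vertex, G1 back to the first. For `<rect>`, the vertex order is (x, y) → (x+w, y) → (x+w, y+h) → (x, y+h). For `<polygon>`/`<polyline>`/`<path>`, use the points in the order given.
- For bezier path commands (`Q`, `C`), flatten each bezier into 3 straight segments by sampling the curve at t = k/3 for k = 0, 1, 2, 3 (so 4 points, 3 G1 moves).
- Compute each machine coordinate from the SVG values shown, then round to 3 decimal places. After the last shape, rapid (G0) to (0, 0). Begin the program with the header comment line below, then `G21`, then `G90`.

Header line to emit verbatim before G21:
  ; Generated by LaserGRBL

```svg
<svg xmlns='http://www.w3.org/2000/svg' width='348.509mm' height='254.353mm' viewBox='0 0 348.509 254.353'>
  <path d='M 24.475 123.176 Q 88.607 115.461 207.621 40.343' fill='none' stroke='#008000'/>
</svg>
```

; Generated by LaserGRBL
G21
G90
G0 X24.475 Y131.177
M3 S727
G01 X73.328 Y143.810 F855
G01 X134.376 Y171.421 F855
G01 X207.621 Y214.010 F855
M5
G0 X0.000 Y0.000

Since the viewBox matches the mm dimensions, user units are millimetres directly. The only transform is the Y-flip y_m = 254.353 − y_svg.

Shape 1 is a quadratic bezier drawn with `<path>`. Its stroke #008000 means cut at S727, F855. After flipping Y the toolpath is (24.475,131.177) → (73.328,143.810) → (134.376,171.421) → (207.621,214.010).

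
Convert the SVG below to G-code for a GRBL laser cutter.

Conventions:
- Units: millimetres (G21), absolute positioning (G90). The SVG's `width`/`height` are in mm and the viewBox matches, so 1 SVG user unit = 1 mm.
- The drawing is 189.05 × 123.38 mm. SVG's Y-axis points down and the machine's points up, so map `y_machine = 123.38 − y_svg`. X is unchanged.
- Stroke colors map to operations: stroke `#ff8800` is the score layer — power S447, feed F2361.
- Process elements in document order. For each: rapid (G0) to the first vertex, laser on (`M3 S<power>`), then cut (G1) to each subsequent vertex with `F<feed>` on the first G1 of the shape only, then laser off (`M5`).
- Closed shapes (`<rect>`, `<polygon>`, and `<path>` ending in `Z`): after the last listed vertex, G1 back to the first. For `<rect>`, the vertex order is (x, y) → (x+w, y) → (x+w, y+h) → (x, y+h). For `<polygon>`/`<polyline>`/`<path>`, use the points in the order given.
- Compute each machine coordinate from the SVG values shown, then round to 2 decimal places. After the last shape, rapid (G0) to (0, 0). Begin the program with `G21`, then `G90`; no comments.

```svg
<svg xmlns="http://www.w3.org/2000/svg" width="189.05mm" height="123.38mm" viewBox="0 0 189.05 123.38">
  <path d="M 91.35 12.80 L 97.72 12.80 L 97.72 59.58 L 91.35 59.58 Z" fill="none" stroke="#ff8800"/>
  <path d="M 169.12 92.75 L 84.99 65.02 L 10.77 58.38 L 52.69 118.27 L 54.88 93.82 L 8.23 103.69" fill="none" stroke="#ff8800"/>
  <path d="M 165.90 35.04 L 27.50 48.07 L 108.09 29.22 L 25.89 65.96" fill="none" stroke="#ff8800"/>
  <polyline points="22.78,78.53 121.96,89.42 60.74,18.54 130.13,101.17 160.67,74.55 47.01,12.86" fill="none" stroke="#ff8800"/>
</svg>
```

Since the viewBox matches the mm dimensions, user units are millimetres directly. The only transform is the Y-flip y_m = 123.38 − y_svg.

Shape 1 is a rectangle drawn with `<path>`. Its stroke #ff8800 means score at S447, F2361. After flipping Y the toolpath is (91.35,110.58) → (97.72,110.58) → (97.72,63.80) → (91.35,63.80) → (91.35,110.58), returning to the start.

Shape 2 is a open polyline drawn with `<path>`. Its stroke #ff8800 means score at S447, F2361. After flipping Y the toolpath is (169.12,30.63) → (84.99,58.36) → (10.77,65.00) → (52.69,5.11) → (54.88,29.56) → (8.23,19.69).

Shape 3 is a open polyline drawn with `<path>`. Its stroke #ff8800 means score at S447, F2361. After flipping Y the toolpath is (165.90,88.34) → (27.50,75.31) → (108.09,94.16) → (25.89,57.42).

Shape 4 is a open polyline drawn with `<polyline>`. Its stroke #ff8800 means score at S447, F2361. After flipping Y the toolpath is (22.78,44.85) → (121.96,33.96) → (60.74,104.84) → (130.13,22.21) → (160.67,48.83) → (47.01,110.52).

G21
G90
G0 X91.35 Y110.58
M3 S447
G1 X97.72 Y110.58 F2361
G1 X97.72 Y63.80
G1 X91.35 Y63.80
G1 X91.35 Y110.58
M5
G0 X169.12 Y30.63
M3 S447
G1 X84.99 Y58.36 F2361
G1 X10.77 Y65.00
G1 X52.69 Y5.11
G1 X54.88 Y29.56
G1 X8.23 Y19.69
M5
G0 X165.90 Y88.34
M3 S447
G1 X27.50 Y75.31 F2361
G1 X108.09 Y94.16
G1 X25.89 Y57.42
M5
G0 X22.78 Y44.85
M3 S447
G1 X121.96 Y33.96 F2361
G1 X60.74 Y104.84
G1 X130.13 Y22.21
G1 X160.67 Y48.83
G1 X47.01 Y110.52
M5
G0 X0.00 Y0.00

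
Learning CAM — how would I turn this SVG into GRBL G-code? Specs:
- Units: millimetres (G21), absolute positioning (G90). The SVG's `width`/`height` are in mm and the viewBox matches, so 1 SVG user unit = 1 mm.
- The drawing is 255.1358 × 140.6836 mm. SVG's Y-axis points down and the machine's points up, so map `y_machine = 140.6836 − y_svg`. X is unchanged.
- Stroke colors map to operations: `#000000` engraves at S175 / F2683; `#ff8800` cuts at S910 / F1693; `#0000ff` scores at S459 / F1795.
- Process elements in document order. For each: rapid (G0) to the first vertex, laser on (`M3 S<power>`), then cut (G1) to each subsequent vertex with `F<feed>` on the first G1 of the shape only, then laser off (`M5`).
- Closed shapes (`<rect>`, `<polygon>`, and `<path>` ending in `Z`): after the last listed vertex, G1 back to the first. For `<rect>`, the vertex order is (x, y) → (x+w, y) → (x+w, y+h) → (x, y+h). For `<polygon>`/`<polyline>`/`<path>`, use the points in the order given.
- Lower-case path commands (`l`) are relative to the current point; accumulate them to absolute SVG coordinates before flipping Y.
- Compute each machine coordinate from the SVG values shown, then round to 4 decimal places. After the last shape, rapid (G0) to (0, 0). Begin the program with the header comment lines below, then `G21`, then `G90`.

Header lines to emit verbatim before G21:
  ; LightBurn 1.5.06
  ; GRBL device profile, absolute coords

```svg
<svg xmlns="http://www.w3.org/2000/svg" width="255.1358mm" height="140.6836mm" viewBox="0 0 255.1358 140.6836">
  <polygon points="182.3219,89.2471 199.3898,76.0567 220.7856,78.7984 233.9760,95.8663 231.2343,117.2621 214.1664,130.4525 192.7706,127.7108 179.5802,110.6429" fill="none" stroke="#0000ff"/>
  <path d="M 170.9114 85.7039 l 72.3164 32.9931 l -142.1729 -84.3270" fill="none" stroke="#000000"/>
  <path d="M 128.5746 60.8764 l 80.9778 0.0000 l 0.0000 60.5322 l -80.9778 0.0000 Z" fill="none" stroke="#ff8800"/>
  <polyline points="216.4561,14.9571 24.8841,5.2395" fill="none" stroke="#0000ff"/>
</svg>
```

; LightBurn 1.5.06
; GRBL device profile, absolute coords
G21
G90
G0 X182.3219 Y51.4365
M3 S459
G1 X199.3898 Y64.6269 F1795
G1 X220.7856 Y61.8852
G1 X233.9760 Y44.8173
G1 X231.2343 Y23.4215
G1 X214.1664 Y10.2311
G1 X192.7706 Y12.9728
G1 X179.5802 Y30.0407
G1 X182.3219 Y51.4365
M5
G0 X170.9114 Y54.9797
M3 S175
G1 X243.2278 Y21.9866 F2683
G1 X101.0549 Y106.3136
M5
G0 X128.5746 Y79.8072
M3 S910
G1 X209.5524 Y79.8072 F1693
G1 X209.5524 Y19.2750
G1 X128.5746 Y19.2750
G1 X128.5746 Y79.8072
M5
G0 X216.4561 Y125.7265
M3 S459
G1 X24.8841 Y135.4441 F1795
M5
G0 X0.0000 Y0.0000

viewBox `0 0 255.1358 140.6836` with mm width/height → 1 unit = 1 mm. Flip: y_m = 140.6836 − y_svg.

**Shape 1** — `<polygon>` regular polygon, stroke `#0000ff` → score (S459, F1795). Machine vertices: (182.3219,51.4365) → (199.3898,64.6269) → (220.7856,61.8852) → (233.9760,44.8173) → (231.2343,23.4215) → (214.1664,10.2311) → (192.7706,12.9728) → (179.5802,30.0407) → (182.3219,51.4365). Closed: final G1 returns to the first vertex.

**Shape 2** — `<path>` open polyline, stroke `#000000` → engrave (S175, F2683). Machine vertices: (170.9114,54.9797) → (243.2278,21.9866) → (101.0549,106.3136). Open path.

**Shape 3** — `<path>` rectangle, stroke `#ff8800` → cut (S910, F1693). Machine vertices: (128.5746,79.8072) → (209.5524,79.8072) → (209.5524,19.2750) → (128.5746,19.2750) → (128.5746,79.8072). Closed: final G1 returns to the first vertex.

**Shape 4** — `<polyline>` line segment, stroke `#0000ff` → score (S459, F1795). Machine vertices: (216.4561,125.7265) → (24.8841,135.4441). Open path.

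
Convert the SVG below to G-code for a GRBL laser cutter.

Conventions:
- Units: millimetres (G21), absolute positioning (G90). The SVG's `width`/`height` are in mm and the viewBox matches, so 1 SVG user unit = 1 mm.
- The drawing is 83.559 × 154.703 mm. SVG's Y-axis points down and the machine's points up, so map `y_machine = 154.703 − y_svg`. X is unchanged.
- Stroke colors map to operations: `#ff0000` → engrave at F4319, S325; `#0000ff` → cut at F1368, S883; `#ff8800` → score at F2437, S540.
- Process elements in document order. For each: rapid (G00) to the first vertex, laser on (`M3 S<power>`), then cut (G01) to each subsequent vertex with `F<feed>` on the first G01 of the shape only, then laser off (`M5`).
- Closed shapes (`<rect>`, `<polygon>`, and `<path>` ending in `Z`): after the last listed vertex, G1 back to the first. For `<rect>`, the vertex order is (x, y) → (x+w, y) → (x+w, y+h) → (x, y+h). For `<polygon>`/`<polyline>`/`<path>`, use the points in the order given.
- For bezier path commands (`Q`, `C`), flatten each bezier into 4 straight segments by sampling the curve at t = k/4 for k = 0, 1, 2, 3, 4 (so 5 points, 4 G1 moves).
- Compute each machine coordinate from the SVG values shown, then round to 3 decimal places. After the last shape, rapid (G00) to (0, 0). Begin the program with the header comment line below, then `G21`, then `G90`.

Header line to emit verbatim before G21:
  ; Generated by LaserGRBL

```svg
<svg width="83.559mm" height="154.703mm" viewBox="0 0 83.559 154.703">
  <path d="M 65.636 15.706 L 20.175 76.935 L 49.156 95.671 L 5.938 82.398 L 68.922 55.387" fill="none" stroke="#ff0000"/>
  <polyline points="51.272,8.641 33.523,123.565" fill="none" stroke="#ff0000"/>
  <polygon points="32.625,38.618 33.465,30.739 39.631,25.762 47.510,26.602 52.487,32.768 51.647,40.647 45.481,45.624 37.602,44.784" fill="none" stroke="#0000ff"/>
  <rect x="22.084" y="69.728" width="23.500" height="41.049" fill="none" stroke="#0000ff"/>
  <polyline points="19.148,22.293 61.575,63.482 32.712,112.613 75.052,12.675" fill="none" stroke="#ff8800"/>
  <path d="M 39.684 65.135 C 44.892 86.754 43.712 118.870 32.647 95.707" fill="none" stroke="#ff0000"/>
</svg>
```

; Generated by LaserGRBL
G21
G90
G00 X65.636 Y138.997
M3 S325
G01 X20.175 Y77.768 F4319
G01 X49.156 Y59.032
G01 X5.938 Y72.305
G01 X68.922 Y99.316
M5
G00 X51.272 Y146.062
M3 S325
G01 X33.523 Y31.138 F4319
M5
G00 X32.625 Y116.085
M3 S883
G01 X33.465 Y123.964 F1368
G01 X39.631 Y128.941
G01 X47.510 Y128.101
G01 X52.487 Y121.935
G01 X51.647 Y114.056
G01 X45.481 Y109.079
G01 X37.602 Y109.919
G01 X32.625 Y116.085
M5
G00 X22.084 Y84.975
M3 S883
G01 X45.584 Y84.975 F1368
G01 X45.584 Y43.926
G01 X22.084 Y43.926
G01 X22.084 Y84.975
M5
G00 X19.148 Y132.410
M3 S540
G01 X61.575 Y91.221 F2437
G01 X32.712 Y42.090
G01 X75.052 Y142.028
M5
G00 X39.684 Y89.568
M3 S325
G01 X42.338 Y72.413 F4319
G01 X42.268 Y57.489
G01 X39.147 Y50.961
G01 X32.647 Y58.996
M5
G00 X0.000 Y0.000

1 u = 1 mm; y_m = 154.703 − y.

[1] `<path>` open polyline, #ff0000→engrave S325 F4319: (65.636,138.997) → (20.175,77.768) → (49.156,59.032) → (5.938,72.305) → (68.922,99.316)

[2] `<polyline>` line segment, #ff0000→engrave S325 F4319: (51.272,146.062) → (33.523,31.138)

[3] `<polygon>` regular polygon, #0000ff→cut S883 F1368: (32.625,116.085) → (33.465,123.964) → (39.631,128.941) → (47.510,128.101) → (52.487,121.935) → (51.647,114.056) → (45.481,109.079) → (37.602,109.919) → (32.625,116.085) (closed)

[4] `<rect>` rectangle, #0000ff→cut S883 F1368: (22.084,84.975) → (45.584,84.975) → (45.584,43.926) → (22.084,43.926) → (22.084,84.975) (closed)

[5] `<polyline>` open polyline, #ff8800→score S540 F2437: (19.148,132.410) → (61.575,91.221) → (32.712,42.090) → (75.052,142.028)

[6] `<path>` cubic bezier, #ff0000→engrave S325 F4319: (39.684,89.568) → (42.338,72.413) → (42.268,57.489) → (39.147,50.961) → (32.647,58.996)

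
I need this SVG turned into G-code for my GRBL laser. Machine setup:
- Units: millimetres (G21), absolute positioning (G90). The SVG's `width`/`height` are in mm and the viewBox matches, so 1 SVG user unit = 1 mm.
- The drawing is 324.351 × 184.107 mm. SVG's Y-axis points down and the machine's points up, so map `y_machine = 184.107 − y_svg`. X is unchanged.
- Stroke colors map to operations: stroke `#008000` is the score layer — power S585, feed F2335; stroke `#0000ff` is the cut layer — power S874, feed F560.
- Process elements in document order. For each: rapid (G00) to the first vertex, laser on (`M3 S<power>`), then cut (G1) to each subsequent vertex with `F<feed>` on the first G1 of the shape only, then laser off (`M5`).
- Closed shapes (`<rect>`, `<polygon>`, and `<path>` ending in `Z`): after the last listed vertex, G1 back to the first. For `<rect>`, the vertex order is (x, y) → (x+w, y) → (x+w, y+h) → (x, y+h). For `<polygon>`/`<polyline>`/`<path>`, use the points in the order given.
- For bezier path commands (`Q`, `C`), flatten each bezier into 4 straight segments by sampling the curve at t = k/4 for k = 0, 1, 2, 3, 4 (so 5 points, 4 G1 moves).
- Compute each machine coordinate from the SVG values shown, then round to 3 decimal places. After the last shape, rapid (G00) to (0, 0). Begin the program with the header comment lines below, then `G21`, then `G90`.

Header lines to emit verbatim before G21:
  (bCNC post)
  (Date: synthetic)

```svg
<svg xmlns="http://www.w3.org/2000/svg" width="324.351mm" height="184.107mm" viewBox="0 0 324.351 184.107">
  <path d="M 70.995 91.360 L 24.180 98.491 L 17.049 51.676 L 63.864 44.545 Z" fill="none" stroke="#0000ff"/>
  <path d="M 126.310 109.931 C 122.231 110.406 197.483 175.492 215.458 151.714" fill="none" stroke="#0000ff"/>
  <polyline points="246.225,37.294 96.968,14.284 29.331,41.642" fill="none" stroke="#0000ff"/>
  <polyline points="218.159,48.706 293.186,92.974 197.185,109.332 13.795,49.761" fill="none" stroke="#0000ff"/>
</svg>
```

Since the viewBox matches the mm dimensions, user units are millimetres directly. The only transform is the Y-flip y_m = 184.107 − y_svg.

Shape 1 is a regular polygon drawn with `<path>`. Its stroke #0000ff means cut at S874, F560. After flipping Y the toolpath is (70.995,92.747) → (24.180,85.616) → (17.049,132.431) → (63.864,139.562) → (70.995,92.747), returning to the start.

Shape 2 is a cubic bezier drawn with `<path>`. Its stroke #0000ff means cut at S874, F560. After flipping Y the toolpath is (126.310,74.176) → (135.991,64.103) → (162.614,44.190) → (193.372,28.823) → (215.458,32.393).

Shape 3 is a open polyline drawn with `<polyline>`. Its stroke #0000ff means cut at S874, F560. After flipping Y the toolpath is (246.225,146.813) → (96.968,169.823) → (29.331,142.465).

Shape 4 is a open polyline drawn with `<polyline>`. Its stroke #0000ff means cut at S874, F560. After flipping Y the toolpath is (218.159,135.401) → (293.186,91.133) → (197.185,74.775) → (13.795,134.346).

(bCNC post)
(Date: synthetic)
G21
G90
G00 X70.995 Y92.747
M3 S874
G1 X24.180 Y85.616 F560
G1 X17.049 Y132.431
G1 X63.864 Y139.562
G1 X70.995 Y92.747
M5
G00 X126.310 Y74.176
M3 S874
G1 X135.991 Y64.103 F560
G1 X162.614 Y44.190
G1 X193.372 Y28.823
G1 X215.458 Y32.393
M5
G00 X246.225 Y146.813
M3 S874
G1 X96.968 Y169.823 F560
G1 X29.331 Y142.465
M5
G00 X218.159 Y135.401
M3 S874
G1 X293.186 Y91.133 F560
G1 X197.185 Y74.775
G1 X13.795 Y134.346
M5
G00 X0.000 Y0.000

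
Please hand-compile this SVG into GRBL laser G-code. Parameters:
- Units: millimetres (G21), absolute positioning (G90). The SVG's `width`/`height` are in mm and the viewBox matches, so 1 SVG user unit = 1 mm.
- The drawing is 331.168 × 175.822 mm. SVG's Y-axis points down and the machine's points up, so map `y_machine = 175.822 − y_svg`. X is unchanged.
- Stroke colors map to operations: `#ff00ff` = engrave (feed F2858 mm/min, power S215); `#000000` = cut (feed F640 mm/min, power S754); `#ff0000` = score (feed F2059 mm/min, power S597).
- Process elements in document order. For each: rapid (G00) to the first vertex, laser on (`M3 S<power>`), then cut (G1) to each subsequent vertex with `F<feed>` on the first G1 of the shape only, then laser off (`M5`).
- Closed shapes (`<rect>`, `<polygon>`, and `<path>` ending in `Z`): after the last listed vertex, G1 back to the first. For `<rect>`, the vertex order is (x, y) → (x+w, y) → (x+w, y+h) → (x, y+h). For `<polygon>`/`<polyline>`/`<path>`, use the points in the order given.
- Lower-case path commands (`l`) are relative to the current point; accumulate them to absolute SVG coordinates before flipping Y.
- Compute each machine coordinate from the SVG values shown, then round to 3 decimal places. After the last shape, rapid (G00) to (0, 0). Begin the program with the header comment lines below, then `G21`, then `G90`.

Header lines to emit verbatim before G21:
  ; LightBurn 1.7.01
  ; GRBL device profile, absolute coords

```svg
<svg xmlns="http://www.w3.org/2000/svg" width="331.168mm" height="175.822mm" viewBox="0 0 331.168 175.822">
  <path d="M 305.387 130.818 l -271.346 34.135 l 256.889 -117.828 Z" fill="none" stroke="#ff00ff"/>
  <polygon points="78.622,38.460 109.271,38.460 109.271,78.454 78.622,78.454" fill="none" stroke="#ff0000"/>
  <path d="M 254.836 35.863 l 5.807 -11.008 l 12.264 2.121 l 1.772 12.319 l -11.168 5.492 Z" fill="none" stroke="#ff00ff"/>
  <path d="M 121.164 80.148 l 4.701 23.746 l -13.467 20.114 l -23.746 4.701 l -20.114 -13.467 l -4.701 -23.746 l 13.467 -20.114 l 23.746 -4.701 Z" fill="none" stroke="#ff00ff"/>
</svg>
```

; LightBurn 1.7.01
; GRBL device profile, absolute coords
G21
G90
G00 X305.387 Y45.004
M3 S215
G1 X34.041 Y10.869 F2858
G1 X290.930 Y128.697
G1 X305.387 Y45.004
M5
G00 X78.622 Y137.362
M3 S597
G1 X109.271 Y137.362 F2059
G1 X109.271 Y97.368
G1 X78.622 Y97.368
G1 X78.622 Y137.362
M5
G00 X254.836 Y139.959
M3 S215
G1 X260.643 Y150.967 F2858
G1 X272.907 Y148.846
G1 X274.679 Y136.527
G1 X263.511 Y131.035
G1 X254.836 Y139.959
M5
G00 X121.164 Y95.674
M3 S215
G1 X125.865 Y71.928 F2858
G1 X112.398 Y51.814
G1 X88.652 Y47.113
G1 X68.538 Y60.580
G1 X63.837 Y84.326
G1 X77.304 Y104.440
G1 X101.050 Y109.141
G1 X121.164 Y95.674
M5
G00 X0.000 Y0.000

1 u = 1 mm; y_m = 175.822 − y.

[1] `<path>` closed polygon, #ff00ff→engrave S215 F2858: (305.387,45.004) → (34.041,10.869) → (290.930,128.697) → (305.387,45.004) (closed)

[2] `<polygon>` rectangle, #ff0000→score S597 F2059: (78.622,137.362) → (109.271,137.362) → (109.271,97.368) → (78.622,97.368) → (78.622,137.362) (closed)

[3] `<path>` regular polygon, #ff00ff→engrave S215 F2858: (254.836,139.959) → (260.643,150.967) → (272.907,148.846) → (274.679,136.527) → (263.511,131.035) → (254.836,139.959) (closed)

[4] `<path>` regular polygon, #ff00ff→engrave S215 F2858: (121.164,95.674) → (125.865,71.928) → (112.398,51.814) → (88.652,47.113) → (68.538,60.580) → (63.837,84.326) → (77.304,104.440) → (101.050,109.141) → (121.164,95.674) (closed)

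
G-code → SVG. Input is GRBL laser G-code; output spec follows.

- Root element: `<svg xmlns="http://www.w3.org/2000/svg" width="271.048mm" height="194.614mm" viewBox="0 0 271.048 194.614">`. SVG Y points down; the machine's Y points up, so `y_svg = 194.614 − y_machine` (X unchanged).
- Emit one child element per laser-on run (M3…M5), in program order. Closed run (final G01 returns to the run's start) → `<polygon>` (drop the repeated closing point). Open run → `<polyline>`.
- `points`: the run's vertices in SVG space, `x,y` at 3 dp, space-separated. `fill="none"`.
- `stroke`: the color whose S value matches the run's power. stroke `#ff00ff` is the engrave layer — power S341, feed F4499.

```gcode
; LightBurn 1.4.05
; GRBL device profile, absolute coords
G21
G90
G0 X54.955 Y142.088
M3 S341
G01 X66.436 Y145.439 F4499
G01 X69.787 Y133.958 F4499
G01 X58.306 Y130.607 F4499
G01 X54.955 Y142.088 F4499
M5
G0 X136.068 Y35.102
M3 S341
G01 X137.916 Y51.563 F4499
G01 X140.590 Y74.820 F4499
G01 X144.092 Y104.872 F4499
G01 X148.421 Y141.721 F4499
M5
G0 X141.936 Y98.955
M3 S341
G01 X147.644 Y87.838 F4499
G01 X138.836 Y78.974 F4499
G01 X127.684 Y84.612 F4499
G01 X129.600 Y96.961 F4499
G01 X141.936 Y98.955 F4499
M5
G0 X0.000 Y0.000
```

y_svg = 194.614 − y_m. Every run uses S341, so all elements get stroke `#ff00ff` (engrave).

[1] closed run; points: 54.955,52.526 66.436,49.175 69.787,60.656 58.306,64.007

[2] open run; points: 136.068,159.512 137.916,143.051 140.590,119.794 144.092,89.742 148.421,52.893

[3] closed run; points: 141.936,95.659 147.644,106.776 138.836,115.640 127.684,110.002 129.600,97.653

<svg xmlns="http://www.w3.org/2000/svg" width="271.048mm" height="194.614mm" viewBox="0 0 271.048 194.614">
  <polygon points="54.955,52.526 66.436,49.175 69.787,60.656 58.306,64.007" fill="none" stroke="#ff00ff"/>
  <polyline points="136.068,159.512 137.916,143.051 140.590,119.794 144.092,89.742 148.421,52.893" fill="none" stroke="#ff00ff"/>
  <polygon points="141.936,95.659 147.644,106.776 138.836,115.640 127.684,110.002 129.600,97.653" fill="none" stroke="#ff00ff"/>
</svg>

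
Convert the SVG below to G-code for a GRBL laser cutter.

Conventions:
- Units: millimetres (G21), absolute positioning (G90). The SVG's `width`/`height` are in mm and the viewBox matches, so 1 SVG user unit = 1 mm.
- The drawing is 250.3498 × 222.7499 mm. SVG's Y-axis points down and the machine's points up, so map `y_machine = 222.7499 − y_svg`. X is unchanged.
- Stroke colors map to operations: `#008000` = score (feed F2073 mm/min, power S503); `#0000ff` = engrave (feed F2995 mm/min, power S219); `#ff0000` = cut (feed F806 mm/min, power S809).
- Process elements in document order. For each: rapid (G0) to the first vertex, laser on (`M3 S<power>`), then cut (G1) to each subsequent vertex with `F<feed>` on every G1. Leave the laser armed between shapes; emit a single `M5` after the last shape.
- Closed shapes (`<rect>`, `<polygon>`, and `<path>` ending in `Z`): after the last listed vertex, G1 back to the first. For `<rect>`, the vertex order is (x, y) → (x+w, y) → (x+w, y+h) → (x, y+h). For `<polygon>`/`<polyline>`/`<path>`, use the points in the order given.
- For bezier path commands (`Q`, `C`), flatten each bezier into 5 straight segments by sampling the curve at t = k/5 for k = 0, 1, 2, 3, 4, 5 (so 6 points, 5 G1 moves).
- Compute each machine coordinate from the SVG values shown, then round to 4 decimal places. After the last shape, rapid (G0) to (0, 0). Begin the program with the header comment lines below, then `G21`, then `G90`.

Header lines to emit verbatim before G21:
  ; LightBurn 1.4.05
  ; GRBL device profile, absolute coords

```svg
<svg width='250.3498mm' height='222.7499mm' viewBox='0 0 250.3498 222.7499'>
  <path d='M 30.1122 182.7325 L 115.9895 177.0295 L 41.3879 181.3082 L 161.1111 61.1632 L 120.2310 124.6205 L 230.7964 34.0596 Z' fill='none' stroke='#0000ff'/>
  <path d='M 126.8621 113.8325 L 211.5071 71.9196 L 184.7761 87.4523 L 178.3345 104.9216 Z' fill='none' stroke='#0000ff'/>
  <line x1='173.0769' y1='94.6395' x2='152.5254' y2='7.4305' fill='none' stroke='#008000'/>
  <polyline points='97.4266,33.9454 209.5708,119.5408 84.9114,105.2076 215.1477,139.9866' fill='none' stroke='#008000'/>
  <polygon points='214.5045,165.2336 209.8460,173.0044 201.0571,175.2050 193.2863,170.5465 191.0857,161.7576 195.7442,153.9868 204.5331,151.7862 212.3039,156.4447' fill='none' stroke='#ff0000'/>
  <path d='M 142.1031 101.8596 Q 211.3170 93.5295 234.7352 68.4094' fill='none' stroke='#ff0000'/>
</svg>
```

; LightBurn 1.4.05
; GRBL device profile, absolute coords
G21
G90
G0 X30.1122 Y40.0174
M3 S219
G1 X115.9895 Y45.7204 F2995
G1 X41.3879 Y41.4417 F2995
G1 X161.1111 Y161.5867 F2995
G1 X120.2310 Y98.1294 F2995
G1 X230.7964 Y188.6903 F2995
G1 X30.1122 Y40.0174 F2995
G0 X126.8621 Y108.9174
M3 S219
G1 X211.5071 Y150.8303 F2995
G1 X184.7761 Y135.2976 F2995
G1 X178.3345 Y117.8283 F2995
G1 X126.8621 Y108.9174 F2995
G0 X173.0769 Y128.1104
M3 S503
G1 X152.5254 Y215.3194 F2073
G0 X97.4266 Y188.8045
M3 S503
G1 X209.5708 Y103.2091 F2073
G1 X84.9114 Y117.5423 F2073
G1 X215.1477 Y82.7633 F2073
G0 X214.5045 Y57.5163
M3 S809
G1 X209.8460 Y49.7455 F806
G1 X201.0571 Y47.5449 F806
G1 X193.2863 Y52.2034 F806
G1 X191.0857 Y60.9923 F806
G1 X195.7442 Y68.7631 F806
G1 X204.5331 Y70.9637 F806
G1 X212.3039 Y66.3052 F806
G1 X214.5045 Y57.5163 F806
G0 X142.1031 Y120.8903
M3 S809
G1 X167.9568 Y124.8939 F806
G1 X190.1469 Y130.2408 F806
G1 X208.6733 Y136.9308 F806
G1 X223.5361 Y144.9641 F806
G1 X234.7352 Y154.3405 F806
M5
G0 X0.0000 Y0.0000

Since the viewBox matches the mm dimensions, user units are millimetres directly. The only transform is the Y-flip y_m = 222.7499 − y_svg.

Shape 1 is a closed polygon drawn with `<path>`. Its stroke #0000ff means engrave at S219, F2995. After flipping Y the toolpath is (30.1122,40.0174) → (115.9895,45.7204) → (41.3879,41.4417) → (161.1111,161.5867) → (120.2310,98.1294) → (230.7964,188.6903) → (30.1122,40.0174), returning to the start.

Shape 2 is a closed polygon drawn with `<path>`. Its stroke #0000ff means engrave at S219, F2995. After flipping Y the toolpath is (126.8621,108.9174) → (211.5071,150.8303) → (184.7761,135.2976) → (178.3345,117.8283) → (126.8621,108.9174), returning to the start.

Shape 3 is a line segment drawn with `<line>`. Its stroke #008000 means score at S503, F2073. After flipping Y the toolpath is (173.0769,128.1104) → (152.5254,215.3194).

Shape 4 is a open polyline drawn with `<polyline>`. Its stroke #008000 means score at S503, F2073. After flipping Y the toolpath is (97.4266,188.8045) → (209.5708,103.2091) → (84.9114,117.5423) → (215.1477,82.7633).

Shape 5 is a regular polygon drawn with `<polygon>`. Its stroke #ff0000 means cut at S809, F806. After flipping Y the toolpath is (214.5045,57.5163) → (209.8460,49.7455) → (201.0571,47.5449) → (193.2863,52.2034) → (191.0857,60.9923) → (195.7442,68.7631) → (204.5331,70.9637) → (212.3039,66.3052) → (214.5045,57.5163), returning to the start.

Shape 6 is a quadratic bezier drawn with `<path>`. Its stroke #ff0000 means cut at S809, F806. After flipping Y the toolpath is (142.1031,120.8903) → (167.9568,124.8939) → (190.1469,130.2408) → (208.6733,136.9308) → (223.5361,144.9641) → (234.7352,154.3405).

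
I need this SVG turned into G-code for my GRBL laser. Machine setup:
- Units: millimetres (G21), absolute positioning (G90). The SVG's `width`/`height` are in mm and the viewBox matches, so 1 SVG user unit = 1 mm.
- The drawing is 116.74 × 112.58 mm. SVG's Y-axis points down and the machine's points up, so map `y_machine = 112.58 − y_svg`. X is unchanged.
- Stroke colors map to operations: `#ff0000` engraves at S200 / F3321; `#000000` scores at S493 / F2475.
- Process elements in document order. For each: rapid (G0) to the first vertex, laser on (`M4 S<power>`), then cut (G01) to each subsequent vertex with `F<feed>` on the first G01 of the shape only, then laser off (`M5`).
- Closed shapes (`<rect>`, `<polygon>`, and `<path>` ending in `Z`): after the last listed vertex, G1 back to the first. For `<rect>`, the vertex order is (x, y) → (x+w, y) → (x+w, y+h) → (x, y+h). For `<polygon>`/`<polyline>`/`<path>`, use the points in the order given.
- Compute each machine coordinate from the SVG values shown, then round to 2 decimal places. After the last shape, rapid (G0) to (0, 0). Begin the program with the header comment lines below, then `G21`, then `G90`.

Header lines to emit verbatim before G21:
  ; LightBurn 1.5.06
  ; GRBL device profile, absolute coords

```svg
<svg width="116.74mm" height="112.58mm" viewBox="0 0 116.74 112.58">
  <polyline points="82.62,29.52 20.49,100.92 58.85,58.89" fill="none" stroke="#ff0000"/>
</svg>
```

1 u = 1 mm; y_m = 112.58 − y.

[1] `<polyline>` open polyline, #ff0000→engrave S200 F3321: (82.62,83.06) → (20.49,11.66) → (58.85,53.69)

; LightBurn 1.5.06
; GRBL device profile, absolute coords
G21
G90
G0 X82.62 Y83.06
M4 S200
G01 X20.49 Y11.66 F3321
G01 X58.85 Y53.69
M5
G0 X0.00 Y0.00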